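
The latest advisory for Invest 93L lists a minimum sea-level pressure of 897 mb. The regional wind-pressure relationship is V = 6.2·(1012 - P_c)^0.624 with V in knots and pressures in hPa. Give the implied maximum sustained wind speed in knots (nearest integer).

ΔP = 1012 − 897 = 115 mb.
115^0.624 ≈ 19.314.
V ≈ 6.2 × 19.314 ≈ 119.7 kt.

120 kt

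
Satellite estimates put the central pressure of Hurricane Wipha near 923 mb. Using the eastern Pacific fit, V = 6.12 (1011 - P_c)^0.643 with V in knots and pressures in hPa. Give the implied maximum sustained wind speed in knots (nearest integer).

109 kt

ΔP = 1011 − 923 = 88 mb.
88^0.643 ≈ 17.795.
V ≈ 6.12 × 17.795 ≈ 108.9 kt.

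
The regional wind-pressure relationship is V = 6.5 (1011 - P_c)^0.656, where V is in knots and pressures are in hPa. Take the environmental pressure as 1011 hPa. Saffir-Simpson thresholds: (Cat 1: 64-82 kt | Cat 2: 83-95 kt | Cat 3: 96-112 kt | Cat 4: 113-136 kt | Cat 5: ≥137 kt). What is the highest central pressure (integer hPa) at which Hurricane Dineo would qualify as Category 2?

962 hPa

Category 2 begins at V = 83 kt.
Required ΔP = (83/6.5)^(1/0.656) = 12.769^1.524 ≈ 48.55 hPa.
P_c ≤ 1011 − 48.55 = 962.45, so the highest integer P_c is 962 hPa.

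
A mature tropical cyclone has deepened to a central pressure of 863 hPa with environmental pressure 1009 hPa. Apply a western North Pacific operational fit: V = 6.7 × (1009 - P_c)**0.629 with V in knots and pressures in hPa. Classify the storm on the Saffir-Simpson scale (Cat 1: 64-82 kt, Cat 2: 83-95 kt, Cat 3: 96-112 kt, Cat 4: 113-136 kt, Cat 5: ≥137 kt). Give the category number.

ΔP = 1009 − 863 = 146 hPa.
V ≈ 6.7 × 146^0.629 = 6.7 × 22.98 ≈ 154 kt.
154 kt falls in the Category 5 band.

5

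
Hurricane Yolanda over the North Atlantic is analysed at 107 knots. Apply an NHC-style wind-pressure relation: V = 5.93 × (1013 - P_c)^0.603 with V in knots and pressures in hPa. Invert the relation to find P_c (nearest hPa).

892 hPa

ΔP = (V / 5.93)^(1/0.603) = (107/5.93)^1.658.
107/5.93 = 18.044; 18.044^1.658 ≈ 121.19 hPa.
P_c = 1013 − 121.19 = 891.81 ≈ 892 hPa.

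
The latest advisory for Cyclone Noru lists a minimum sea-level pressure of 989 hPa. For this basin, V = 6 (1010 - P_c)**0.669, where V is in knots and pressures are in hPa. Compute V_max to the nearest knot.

46 kt

ΔP = 1010 − 989 = 21 hPa.
21^0.669 ≈ 7.666.
V ≈ 6 × 7.666 ≈ 46.0 kt.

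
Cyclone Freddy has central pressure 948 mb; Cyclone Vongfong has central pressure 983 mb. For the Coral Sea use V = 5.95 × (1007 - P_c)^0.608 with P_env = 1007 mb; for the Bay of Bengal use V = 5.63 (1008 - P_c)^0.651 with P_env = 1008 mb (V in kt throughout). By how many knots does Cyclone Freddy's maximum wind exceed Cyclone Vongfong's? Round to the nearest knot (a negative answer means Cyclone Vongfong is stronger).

25 kt

Cyclone Freddy: ΔP = 59; V ≈ 5.95 × 59^0.608 ≈ 70.99 kt.
Cyclone Vongfong: ΔP = 25; V ≈ 5.63 × 25^0.651 ≈ 45.77 kt.
Difference ≈ 70.99 − 45.77 = 25.22 → 25 kt.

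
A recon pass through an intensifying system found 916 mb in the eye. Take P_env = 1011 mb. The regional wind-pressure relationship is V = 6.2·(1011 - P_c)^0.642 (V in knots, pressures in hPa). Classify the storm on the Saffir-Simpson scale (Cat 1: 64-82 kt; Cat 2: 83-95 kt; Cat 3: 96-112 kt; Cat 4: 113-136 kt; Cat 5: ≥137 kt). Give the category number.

4

ΔP = 1011 − 916 = 95 mb.
V ≈ 6.2 × 95^0.642 = 6.2 × 18.61 ≈ 115 kt.
115 kt falls in the Category 4 band.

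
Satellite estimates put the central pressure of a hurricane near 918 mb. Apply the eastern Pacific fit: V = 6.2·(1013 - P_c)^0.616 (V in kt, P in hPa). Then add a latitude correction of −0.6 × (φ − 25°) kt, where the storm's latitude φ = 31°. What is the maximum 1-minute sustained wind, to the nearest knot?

99 kt

ΔP = 1013 − 918 = 95 mb.
95^0.616 ≈ 16.530.
V ≈ 6.2 × 16.530 ≈ 102.5 kt.
Latitude correction: −0.6 × (31 − 25) = -3.6 kt.
Corrected V ≈ 98.9 kt → 99 kt.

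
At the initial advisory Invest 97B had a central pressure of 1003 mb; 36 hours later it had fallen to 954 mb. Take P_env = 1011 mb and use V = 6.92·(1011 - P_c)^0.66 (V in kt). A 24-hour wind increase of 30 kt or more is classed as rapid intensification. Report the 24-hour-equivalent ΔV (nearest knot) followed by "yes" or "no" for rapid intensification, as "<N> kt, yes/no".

V₁: ΔP = 8, V ≈ 6.92 × 8^0.66 ≈ 27.30 kt.
V₂: ΔP = 57, V ≈ 6.92 × 57^0.66 ≈ 99.77 kt.
ΔV over 36 h = 72.47 kt → 24 h equivalent = 72.47 × 24/36 ≈ 48.31 kt.
48 kt ≥ 30 kt ⇒ rapid intensification.

48 kt, yes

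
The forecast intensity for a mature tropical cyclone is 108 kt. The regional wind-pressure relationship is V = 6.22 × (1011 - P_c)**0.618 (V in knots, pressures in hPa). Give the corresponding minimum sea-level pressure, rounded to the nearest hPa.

ΔP = (V / 6.22)^(1/0.618) = (108/6.22)^1.618.
108/6.22 = 17.363; 17.363^1.618 ≈ 101.36 hPa.
P_c = 1011 − 101.36 = 909.64 ≈ 910 hPa.

910 hPa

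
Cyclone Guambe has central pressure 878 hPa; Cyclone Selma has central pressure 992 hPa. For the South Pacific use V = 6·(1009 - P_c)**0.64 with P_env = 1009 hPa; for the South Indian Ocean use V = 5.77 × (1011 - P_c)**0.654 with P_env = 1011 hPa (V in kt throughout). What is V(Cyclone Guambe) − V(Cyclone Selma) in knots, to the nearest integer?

96 kt

Cyclone Guambe: ΔP = 131; V ≈ 6 × 131^0.64 ≈ 135.90 kt.
Cyclone Selma: ΔP = 19; V ≈ 5.77 × 19^0.654 ≈ 39.58 kt.
Difference ≈ 135.90 − 39.58 = 96.32 → 96 kt.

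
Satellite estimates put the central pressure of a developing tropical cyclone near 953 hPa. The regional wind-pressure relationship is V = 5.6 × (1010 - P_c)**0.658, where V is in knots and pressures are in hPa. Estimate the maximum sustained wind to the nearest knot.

ΔP = 1010 − 953 = 57 hPa.
57^0.658 ≈ 14.301.
V ≈ 5.6 × 14.301 ≈ 80.1 kt.

80 kt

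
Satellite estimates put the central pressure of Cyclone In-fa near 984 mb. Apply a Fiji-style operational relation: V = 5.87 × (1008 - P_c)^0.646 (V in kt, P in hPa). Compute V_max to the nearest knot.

46 kt

ΔP = 1008 − 984 = 24 mb.
24^0.646 ≈ 7.791.
V ≈ 5.87 × 7.791 ≈ 45.7 kt.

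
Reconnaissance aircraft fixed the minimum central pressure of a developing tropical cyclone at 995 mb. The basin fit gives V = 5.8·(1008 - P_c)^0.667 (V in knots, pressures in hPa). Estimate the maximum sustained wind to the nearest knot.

ΔP = 1008 − 995 = 13 mb.
13^0.667 ≈ 5.534.
V ≈ 5.8 × 5.534 ≈ 32.1 kt.

32 kt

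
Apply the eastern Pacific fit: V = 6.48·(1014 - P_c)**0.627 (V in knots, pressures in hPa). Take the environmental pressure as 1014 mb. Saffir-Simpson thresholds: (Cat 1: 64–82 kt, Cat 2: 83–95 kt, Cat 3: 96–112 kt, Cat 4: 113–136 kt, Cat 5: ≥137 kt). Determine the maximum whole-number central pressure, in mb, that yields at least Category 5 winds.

884 mb

Category 5 begins at V = 137 kt.
Required ΔP = (137/6.48)^(1/0.627) = 21.142^1.595 ≈ 129.86 mb.
P_c ≤ 1014 − 129.86 = 884.14, so the highest integer P_c is 884 mb.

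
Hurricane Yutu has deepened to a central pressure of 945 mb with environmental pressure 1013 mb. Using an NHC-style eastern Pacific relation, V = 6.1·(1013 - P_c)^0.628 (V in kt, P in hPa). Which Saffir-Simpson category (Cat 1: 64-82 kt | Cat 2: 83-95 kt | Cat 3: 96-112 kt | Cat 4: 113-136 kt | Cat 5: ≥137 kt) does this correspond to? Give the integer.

2

ΔP = 1013 − 945 = 68 mb.
V ≈ 6.1 × 68^0.628 = 6.1 × 14.15 ≈ 86 kt.
86 kt falls in the Category 2 band.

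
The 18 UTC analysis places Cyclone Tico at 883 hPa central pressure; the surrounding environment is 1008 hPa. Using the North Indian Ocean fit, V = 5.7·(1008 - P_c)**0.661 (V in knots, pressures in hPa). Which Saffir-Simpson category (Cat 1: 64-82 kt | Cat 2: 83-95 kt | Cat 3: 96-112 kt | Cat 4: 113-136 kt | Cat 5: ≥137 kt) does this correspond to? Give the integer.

5

ΔP = 1008 − 883 = 125 hPa.
V ≈ 5.7 × 125^0.661 = 5.7 × 24.33 ≈ 139 kt.
139 kt falls in the Category 5 band.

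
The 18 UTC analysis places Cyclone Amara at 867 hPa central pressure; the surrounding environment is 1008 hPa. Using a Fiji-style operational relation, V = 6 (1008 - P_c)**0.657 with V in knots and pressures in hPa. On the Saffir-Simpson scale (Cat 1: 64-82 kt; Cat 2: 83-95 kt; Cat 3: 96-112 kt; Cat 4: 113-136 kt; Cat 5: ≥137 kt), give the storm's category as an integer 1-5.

5

ΔP = 1008 − 867 = 141 hPa.
V ≈ 6 × 141^0.657 = 6 × 25.82 ≈ 155 kt.
155 kt falls in the Category 5 band.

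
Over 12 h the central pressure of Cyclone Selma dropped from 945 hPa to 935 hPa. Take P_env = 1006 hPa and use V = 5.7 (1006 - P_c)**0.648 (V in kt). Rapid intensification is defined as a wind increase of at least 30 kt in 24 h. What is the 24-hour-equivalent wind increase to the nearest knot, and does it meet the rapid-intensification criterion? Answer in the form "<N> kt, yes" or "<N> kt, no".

17 kt, no

V₁: ΔP = 61, V ≈ 5.7 × 61^0.648 ≈ 81.80 kt.
V₂: ΔP = 71, V ≈ 5.7 × 71^0.648 ≈ 90.26 kt.
ΔV over 12 h = 8.46 kt → 24 h equivalent = 8.46 × 24/12 ≈ 16.92 kt.
17 kt < 30 kt ⇒ not rapid intensification.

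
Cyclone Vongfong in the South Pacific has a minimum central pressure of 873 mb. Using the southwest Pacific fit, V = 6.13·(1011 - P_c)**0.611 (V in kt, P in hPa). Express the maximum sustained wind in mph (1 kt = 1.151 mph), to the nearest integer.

ΔP = 1011 − 873 = 138 mb.
V ≈ 6.13 × 138^0.611 = 6.13 × 20.299 ≈ 124.430 kt.
124.430 × 1.151 ≈ 143.22 mph → 143 mph.

143 mph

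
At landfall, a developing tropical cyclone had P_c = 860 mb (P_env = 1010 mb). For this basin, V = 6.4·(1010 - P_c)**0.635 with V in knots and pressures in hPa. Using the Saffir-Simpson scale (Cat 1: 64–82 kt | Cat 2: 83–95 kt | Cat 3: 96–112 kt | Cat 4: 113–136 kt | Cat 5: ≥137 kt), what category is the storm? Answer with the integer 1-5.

5

ΔP = 1010 − 860 = 150 mb.
V ≈ 6.4 × 150^0.635 = 6.4 × 24.09 ≈ 154 kt.
154 kt falls in the Category 5 band.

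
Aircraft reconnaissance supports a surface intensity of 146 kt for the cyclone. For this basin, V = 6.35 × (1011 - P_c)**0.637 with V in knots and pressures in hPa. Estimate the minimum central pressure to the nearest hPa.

874 hPa

ΔP = (V / 6.35)^(1/0.637) = (146/6.35)^1.570.
146/6.35 = 22.992; 22.992^1.570 ≈ 137.24 hPa.
P_c = 1011 − 137.24 = 873.76 ≈ 874 hPa.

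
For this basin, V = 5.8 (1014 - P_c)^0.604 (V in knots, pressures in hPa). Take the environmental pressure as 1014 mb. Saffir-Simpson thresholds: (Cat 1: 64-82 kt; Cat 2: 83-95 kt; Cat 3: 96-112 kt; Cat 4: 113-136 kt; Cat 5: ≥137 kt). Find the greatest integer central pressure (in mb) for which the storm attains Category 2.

Category 2 begins at V = 83 kt.
Required ΔP = (83/5.8)^(1/0.604) = 14.310^1.656 ≈ 81.91 mb.
P_c ≤ 1014 − 81.91 = 932.09, so the highest integer P_c is 932 mb.

932 mb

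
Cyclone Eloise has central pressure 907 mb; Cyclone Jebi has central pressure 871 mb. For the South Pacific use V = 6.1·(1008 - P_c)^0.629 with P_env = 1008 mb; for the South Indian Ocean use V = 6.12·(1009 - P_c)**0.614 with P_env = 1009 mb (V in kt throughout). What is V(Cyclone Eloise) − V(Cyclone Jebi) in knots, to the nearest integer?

Cyclone Eloise: ΔP = 101; V ≈ 6.1 × 101^0.629 ≈ 111.19 kt.
Cyclone Jebi: ΔP = 138; V ≈ 6.12 × 138^0.614 ≈ 126.08 kt.
Difference ≈ 111.19 − 126.08 = -14.89 → -15 kt.

-15 kt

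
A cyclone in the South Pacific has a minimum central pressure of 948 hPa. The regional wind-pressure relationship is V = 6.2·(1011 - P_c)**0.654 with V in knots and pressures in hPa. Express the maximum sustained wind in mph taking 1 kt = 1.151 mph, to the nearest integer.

107 mph

ΔP = 1011 − 948 = 63 hPa.
V ≈ 6.2 × 63^0.654 = 6.2 × 15.023 ≈ 93.145 kt.
93.145 × 1.151 ≈ 107.21 mph → 107 mph.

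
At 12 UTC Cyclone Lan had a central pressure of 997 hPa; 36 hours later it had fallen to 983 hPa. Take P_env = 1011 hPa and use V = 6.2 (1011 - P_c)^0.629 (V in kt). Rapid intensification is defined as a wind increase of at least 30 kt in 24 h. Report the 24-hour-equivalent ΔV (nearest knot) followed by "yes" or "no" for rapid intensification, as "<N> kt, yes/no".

12 kt, no

V₁: ΔP = 14, V ≈ 6.2 × 14^0.629 ≈ 32.61 kt.
V₂: ΔP = 28, V ≈ 6.2 × 28^0.629 ≈ 50.43 kt.
ΔV over 36 h = 17.82 kt → 24 h equivalent = 17.82 × 24/36 ≈ 11.88 kt.
12 kt < 30 kt ⇒ not rapid intensification.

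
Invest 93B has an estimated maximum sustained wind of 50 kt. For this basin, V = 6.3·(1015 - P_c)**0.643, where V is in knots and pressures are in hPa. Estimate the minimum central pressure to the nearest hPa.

ΔP = (V / 6.3)^(1/0.643) = (50/6.3)^1.555.
50/6.3 = 7.937; 7.937^1.555 ≈ 25.07 hPa.
P_c = 1015 − 25.07 = 989.93 ≈ 990 hPa.

990 hPa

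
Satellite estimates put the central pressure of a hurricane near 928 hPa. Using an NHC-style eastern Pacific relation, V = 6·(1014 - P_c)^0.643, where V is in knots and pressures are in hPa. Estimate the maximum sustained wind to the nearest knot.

105 kt

ΔP = 1014 − 928 = 86 hPa.
86^0.643 ≈ 17.534.
V ≈ 6 × 17.534 ≈ 105.2 kt.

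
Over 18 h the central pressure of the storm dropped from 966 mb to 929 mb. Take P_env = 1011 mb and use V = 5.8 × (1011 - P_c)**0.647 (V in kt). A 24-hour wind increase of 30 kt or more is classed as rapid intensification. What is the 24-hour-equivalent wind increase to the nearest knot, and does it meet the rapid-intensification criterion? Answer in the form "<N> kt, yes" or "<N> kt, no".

43 kt, yes

V₁: ΔP = 45, V ≈ 5.8 × 45^0.647 ≈ 68.09 kt.
V₂: ΔP = 82, V ≈ 5.8 × 82^0.647 ≈ 100.38 kt.
ΔV over 18 h = 32.29 kt → 24 h equivalent = 32.29 × 24/18 ≈ 43.05 kt.
43 kt ≥ 30 kt ⇒ rapid intensification.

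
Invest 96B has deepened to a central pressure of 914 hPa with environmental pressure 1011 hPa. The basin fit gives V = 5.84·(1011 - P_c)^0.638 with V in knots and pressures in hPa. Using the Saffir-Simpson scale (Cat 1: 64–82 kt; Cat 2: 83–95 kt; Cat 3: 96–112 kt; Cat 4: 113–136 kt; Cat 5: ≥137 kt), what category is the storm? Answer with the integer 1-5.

3

ΔP = 1011 − 914 = 97 hPa.
V ≈ 5.84 × 97^0.638 = 5.84 × 18.52 ≈ 108 kt.
108 kt falls in the Category 3 band.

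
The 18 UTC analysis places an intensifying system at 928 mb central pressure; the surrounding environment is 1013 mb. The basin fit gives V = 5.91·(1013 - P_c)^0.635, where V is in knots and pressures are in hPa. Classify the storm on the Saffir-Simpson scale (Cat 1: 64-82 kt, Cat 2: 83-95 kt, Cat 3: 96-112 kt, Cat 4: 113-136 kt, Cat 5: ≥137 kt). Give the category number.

ΔP = 1013 − 928 = 85 mb.
V ≈ 5.91 × 85^0.635 = 5.91 × 16.80 ≈ 99 kt.
99 kt falls in the Category 3 band.

3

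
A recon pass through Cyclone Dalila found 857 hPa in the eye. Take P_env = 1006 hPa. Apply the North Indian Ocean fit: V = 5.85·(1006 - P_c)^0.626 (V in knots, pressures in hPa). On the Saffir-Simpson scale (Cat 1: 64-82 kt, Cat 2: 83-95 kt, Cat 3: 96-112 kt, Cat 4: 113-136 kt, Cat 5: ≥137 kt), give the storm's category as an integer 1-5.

ΔP = 1006 − 857 = 149 hPa.
V ≈ 5.85 × 149^0.626 = 5.85 × 22.93 ≈ 134 kt.
134 kt falls in the Category 4 band.

4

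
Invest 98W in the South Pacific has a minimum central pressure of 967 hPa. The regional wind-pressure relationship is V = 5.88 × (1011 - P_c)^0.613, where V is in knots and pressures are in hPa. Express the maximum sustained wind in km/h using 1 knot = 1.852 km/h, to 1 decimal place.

ΔP = 1011 − 967 = 44 hPa.
V ≈ 5.88 × 44^0.613 = 5.88 × 10.173 ≈ 59.816 kt.
59.816 × 1.852 ≈ 110.78 km/h → 110.8 km/h.

110.8 km/h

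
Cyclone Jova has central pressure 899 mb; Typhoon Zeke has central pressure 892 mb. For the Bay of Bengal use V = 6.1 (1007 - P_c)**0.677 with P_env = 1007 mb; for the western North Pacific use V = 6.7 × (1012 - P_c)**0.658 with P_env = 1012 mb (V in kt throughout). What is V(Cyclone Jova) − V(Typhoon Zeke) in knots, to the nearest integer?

Cyclone Jova: ΔP = 108; V ≈ 6.1 × 108^0.677 ≈ 145.20 kt.
Typhoon Zeke: ΔP = 120; V ≈ 6.7 × 120^0.658 ≈ 156.38 kt.
Difference ≈ 145.20 − 156.38 = -11.18 → -11 kt.

-11 kt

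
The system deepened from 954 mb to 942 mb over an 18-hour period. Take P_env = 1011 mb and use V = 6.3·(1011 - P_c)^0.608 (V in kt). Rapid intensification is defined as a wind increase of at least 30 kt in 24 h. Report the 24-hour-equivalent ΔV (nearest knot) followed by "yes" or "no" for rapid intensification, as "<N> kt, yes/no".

V₁: ΔP = 57, V ≈ 6.3 × 57^0.608 ≈ 73.61 kt.
V₂: ΔP = 69, V ≈ 6.3 × 69^0.608 ≈ 82.67 kt.
ΔV over 18 h = 9.06 kt → 24 h equivalent = 9.06 × 24/18 ≈ 12.08 kt.
12 kt < 30 kt ⇒ not rapid intensification.

12 kt, no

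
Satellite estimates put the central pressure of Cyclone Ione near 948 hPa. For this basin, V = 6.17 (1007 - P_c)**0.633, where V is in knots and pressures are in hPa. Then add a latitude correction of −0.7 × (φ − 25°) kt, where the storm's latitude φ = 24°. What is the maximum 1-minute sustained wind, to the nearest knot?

ΔP = 1007 − 948 = 59 hPa.
59^0.633 ≈ 13.211.
V ≈ 6.17 × 13.211 ≈ 81.5 kt.
Latitude correction: −0.7 × (24 − 25) = 0.7 kt.
Corrected V ≈ 82.2 kt → 82 kt.

82 kt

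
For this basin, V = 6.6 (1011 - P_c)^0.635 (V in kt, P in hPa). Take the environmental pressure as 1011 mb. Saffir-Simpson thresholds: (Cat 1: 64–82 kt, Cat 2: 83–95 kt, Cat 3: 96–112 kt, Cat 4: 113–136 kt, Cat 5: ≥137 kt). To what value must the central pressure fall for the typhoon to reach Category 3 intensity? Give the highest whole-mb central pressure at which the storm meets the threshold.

943 mb

Category 3 begins at V = 96 kt.
Required ΔP = (96/6.6)^(1/0.635) = 14.545^1.575 ≈ 67.77 mb.
P_c ≤ 1011 − 67.77 = 943.23, so the highest integer P_c is 943 mb.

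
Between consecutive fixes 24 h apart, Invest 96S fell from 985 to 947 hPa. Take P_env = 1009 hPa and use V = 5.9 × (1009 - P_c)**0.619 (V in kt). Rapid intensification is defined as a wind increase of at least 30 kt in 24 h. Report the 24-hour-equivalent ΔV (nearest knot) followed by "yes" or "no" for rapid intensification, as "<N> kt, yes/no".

V₁: ΔP = 24, V ≈ 5.9 × 24^0.619 ≈ 42.19 kt.
V₂: ΔP = 62, V ≈ 5.9 × 62^0.619 ≈ 75.92 kt.
ΔV over 24 h = 33.73 kt → 24 h equivalent = 33.73 × 24/24 ≈ 33.73 kt.
34 kt ≥ 30 kt ⇒ rapid intensification.

34 kt, yes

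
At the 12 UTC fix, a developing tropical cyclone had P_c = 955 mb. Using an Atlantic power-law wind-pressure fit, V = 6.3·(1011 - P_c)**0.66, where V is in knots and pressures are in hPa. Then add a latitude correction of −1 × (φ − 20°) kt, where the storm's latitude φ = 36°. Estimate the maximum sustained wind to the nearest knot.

ΔP = 1011 − 955 = 56 mb.
56^0.66 ≈ 14.250.
V ≈ 6.3 × 14.250 ≈ 89.8 kt.
Latitude correction: −1 × (36 − 20) = -16 kt.
Corrected V ≈ 73.8 kt → 74 kt.

74 kt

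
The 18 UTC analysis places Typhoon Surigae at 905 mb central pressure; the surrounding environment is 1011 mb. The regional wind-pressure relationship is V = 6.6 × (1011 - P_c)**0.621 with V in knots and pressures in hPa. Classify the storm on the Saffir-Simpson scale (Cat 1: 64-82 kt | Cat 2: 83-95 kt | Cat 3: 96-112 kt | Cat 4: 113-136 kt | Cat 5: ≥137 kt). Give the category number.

ΔP = 1011 − 905 = 106 mb.
V ≈ 6.6 × 106^0.621 = 6.6 × 18.10 ≈ 119 kt.
119 kt falls in the Category 4 band.

4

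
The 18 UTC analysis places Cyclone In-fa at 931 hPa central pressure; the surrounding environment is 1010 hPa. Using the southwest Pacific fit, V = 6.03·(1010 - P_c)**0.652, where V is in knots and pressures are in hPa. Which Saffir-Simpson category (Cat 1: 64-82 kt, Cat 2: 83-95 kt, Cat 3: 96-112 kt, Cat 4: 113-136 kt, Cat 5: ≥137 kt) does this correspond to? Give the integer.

3

ΔP = 1010 − 931 = 79 hPa.
V ≈ 6.03 × 79^0.652 = 6.03 × 17.27 ≈ 104 kt.
104 kt falls in the Category 3 band.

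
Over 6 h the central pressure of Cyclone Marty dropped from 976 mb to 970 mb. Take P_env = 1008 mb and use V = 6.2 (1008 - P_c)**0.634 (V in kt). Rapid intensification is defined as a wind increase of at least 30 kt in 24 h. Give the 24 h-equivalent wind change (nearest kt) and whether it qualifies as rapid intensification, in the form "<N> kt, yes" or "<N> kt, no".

26 kt, no

V₁: ΔP = 32, V ≈ 6.2 × 32^0.634 ≈ 55.80 kt.
V₂: ΔP = 38, V ≈ 6.2 × 38^0.634 ≈ 62.23 kt.
ΔV over 6 h = 6.43 kt → 24 h equivalent = 6.43 × 24/6 ≈ 25.72 kt.
26 kt < 30 kt ⇒ not rapid intensification.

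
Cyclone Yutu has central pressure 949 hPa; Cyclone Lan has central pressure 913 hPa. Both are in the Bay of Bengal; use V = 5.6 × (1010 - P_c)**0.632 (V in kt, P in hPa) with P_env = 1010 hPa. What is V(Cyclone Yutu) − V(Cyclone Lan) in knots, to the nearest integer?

-26 kt

Cyclone Yutu: ΔP = 61; V ≈ 5.6 × 61^0.632 ≈ 75.25 kt.
Cyclone Lan: ΔP = 97; V ≈ 5.6 × 97^0.632 ≈ 100.89 kt.
Difference ≈ 75.25 − 100.89 = -25.64 → -26 kt.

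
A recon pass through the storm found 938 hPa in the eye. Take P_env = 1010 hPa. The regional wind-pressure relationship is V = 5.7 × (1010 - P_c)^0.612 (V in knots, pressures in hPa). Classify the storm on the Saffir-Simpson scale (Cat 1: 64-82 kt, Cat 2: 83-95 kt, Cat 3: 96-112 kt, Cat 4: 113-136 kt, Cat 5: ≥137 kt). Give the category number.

1

ΔP = 1010 − 938 = 72 hPa.
V ≈ 5.7 × 72^0.612 = 5.7 × 13.70 ≈ 78 kt.
78 kt falls in the Category 1 band.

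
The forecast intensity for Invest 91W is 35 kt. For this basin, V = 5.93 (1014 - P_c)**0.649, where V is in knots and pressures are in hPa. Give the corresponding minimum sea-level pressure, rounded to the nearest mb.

ΔP = (V / 5.93)^(1/0.649) = (35/5.93)^1.541.
35/5.93 = 5.902; 5.902^1.541 ≈ 15.42 mb.
P_c = 1014 − 15.42 = 998.58 ≈ 999 mb.

999 mb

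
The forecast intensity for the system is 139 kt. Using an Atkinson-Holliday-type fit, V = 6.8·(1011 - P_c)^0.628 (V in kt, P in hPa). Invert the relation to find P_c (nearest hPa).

889 hPa

ΔP = (V / 6.8)^(1/0.628) = (139/6.8)^1.592.
139/6.8 = 20.441; 20.441^1.592 ≈ 122.12 hPa.
P_c = 1011 − 122.12 = 888.88 ≈ 889 hPa.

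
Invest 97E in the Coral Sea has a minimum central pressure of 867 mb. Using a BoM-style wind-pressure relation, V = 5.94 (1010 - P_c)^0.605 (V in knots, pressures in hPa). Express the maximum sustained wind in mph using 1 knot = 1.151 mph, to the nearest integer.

ΔP = 1010 − 867 = 143 mb.
V ≈ 5.94 × 143^0.605 = 5.94 × 20.136 ≈ 119.609 kt.
119.609 × 1.151 ≈ 137.67 mph → 138 mph.

138 mph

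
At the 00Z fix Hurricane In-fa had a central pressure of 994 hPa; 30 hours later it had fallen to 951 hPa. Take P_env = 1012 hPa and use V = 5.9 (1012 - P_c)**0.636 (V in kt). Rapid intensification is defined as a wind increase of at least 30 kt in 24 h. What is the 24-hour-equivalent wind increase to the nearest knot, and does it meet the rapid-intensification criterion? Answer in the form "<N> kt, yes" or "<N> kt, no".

V₁: ΔP = 18, V ≈ 5.9 × 18^0.636 ≈ 37.09 kt.
V₂: ΔP = 61, V ≈ 5.9 × 61^0.636 ≈ 80.60 kt.
ΔV over 30 h = 43.51 kt → 24 h equivalent = 43.51 × 24/30 ≈ 34.81 kt.
35 kt ≥ 30 kt ⇒ rapid intensification.

35 kt, yes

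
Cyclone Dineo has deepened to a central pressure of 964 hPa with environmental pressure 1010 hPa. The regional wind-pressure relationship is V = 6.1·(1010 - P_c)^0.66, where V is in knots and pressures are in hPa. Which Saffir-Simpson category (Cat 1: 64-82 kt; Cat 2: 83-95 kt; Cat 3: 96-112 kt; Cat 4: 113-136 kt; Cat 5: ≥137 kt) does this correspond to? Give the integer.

1

ΔP = 1010 − 964 = 46 hPa.
V ≈ 6.1 × 46^0.66 = 6.1 × 12.51 ≈ 76 kt.
76 kt falls in the Category 1 band.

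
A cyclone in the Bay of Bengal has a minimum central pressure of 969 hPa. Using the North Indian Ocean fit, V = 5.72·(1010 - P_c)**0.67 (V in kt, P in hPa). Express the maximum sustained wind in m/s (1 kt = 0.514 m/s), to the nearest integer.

35 m/s

ΔP = 1010 − 969 = 41 hPa.
V ≈ 5.72 × 41^0.67 = 5.72 × 12.038 ≈ 68.859 kt.
68.859 × 0.514 ≈ 35.39 m/s → 35 m/s.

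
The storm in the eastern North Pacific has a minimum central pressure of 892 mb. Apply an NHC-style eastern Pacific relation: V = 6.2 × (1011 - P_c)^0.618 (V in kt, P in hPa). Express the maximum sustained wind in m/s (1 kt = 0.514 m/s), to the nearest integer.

ΔP = 1011 − 892 = 119 mb.
V ≈ 6.2 × 119^0.618 = 6.2 × 19.173 ≈ 118.872 kt.
118.872 × 0.514 ≈ 61.10 m/s → 61 m/s.

61 m/s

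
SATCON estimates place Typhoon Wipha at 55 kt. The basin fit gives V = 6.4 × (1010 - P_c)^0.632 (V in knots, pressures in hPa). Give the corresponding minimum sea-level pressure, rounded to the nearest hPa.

ΔP = (V / 6.4)^(1/0.632) = (55/6.4)^1.582.
55/6.4 = 8.594; 8.594^1.582 ≈ 30.07 hPa.
P_c = 1010 − 30.07 = 979.93 ≈ 980 hPa.

980 hPa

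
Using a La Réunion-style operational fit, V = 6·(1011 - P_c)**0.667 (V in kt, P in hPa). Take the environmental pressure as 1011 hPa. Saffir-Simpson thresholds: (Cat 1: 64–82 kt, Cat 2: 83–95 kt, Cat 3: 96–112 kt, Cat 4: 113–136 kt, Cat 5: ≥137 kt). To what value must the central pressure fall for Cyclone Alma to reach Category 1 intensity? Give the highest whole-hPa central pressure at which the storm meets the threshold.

976 hPa

Category 1 begins at V = 64 kt.
Required ΔP = (64/6)^(1/0.667) = 10.667^1.499 ≈ 34.78 hPa.
P_c ≤ 1011 − 34.78 = 976.22, so the highest integer P_c is 976 hPa.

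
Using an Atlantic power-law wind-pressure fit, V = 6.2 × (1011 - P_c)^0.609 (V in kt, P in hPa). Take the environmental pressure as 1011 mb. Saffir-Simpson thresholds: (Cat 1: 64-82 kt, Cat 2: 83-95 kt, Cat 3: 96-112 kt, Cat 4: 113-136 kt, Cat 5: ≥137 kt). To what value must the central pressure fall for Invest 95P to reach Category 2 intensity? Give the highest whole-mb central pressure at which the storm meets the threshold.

Category 2 begins at V = 83 kt.
Required ΔP = (83/6.2)^(1/0.609) = 13.387^1.642 ≈ 70.80 mb.
P_c ≤ 1011 − 70.80 = 940.20, so the highest integer P_c is 940 mb.

940 mb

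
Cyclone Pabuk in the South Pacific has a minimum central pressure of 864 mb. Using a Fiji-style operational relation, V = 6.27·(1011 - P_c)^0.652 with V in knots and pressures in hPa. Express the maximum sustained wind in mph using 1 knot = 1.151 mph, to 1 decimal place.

186.8 mph

ΔP = 1011 − 864 = 147 mb.
V ≈ 6.27 × 147^0.652 = 6.27 × 25.888 ≈ 162.315 kt.
162.315 × 1.151 ≈ 186.82 mph → 186.8 mph.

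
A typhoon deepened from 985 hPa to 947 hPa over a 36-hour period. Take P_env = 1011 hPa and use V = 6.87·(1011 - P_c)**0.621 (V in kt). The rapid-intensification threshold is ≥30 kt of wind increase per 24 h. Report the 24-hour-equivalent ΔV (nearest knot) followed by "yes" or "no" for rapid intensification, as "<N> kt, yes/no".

V₁: ΔP = 26, V ≈ 6.87 × 26^0.621 ≈ 51.96 kt.
V₂: ΔP = 64, V ≈ 6.87 × 64^0.621 ≈ 90.91 kt.
ΔV over 36 h = 38.95 kt → 24 h equivalent = 38.95 × 24/36 ≈ 25.97 kt.
26 kt < 30 kt ⇒ not rapid intensification.

26 kt, no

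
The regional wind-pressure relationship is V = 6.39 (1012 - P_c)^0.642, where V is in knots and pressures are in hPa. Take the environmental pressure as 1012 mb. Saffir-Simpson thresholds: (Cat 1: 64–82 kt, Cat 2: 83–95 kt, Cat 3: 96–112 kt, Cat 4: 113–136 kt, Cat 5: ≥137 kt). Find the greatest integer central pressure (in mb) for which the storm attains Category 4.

Category 4 begins at V = 113 kt.
Required ΔP = (113/6.39)^(1/0.642) = 17.684^1.558 ≈ 87.75 mb.
P_c ≤ 1012 − 87.75 = 924.25, so the highest integer P_c is 924 mb.

924 mb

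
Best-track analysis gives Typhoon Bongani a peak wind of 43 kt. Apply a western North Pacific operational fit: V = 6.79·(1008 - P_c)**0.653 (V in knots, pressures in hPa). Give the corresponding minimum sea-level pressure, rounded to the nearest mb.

991 mb

ΔP = (V / 6.79)^(1/0.653) = (43/6.79)^1.531.
43/6.79 = 6.333; 6.333^1.531 ≈ 16.89 mb.
P_c = 1008 − 16.89 = 991.11 ≈ 991 mb.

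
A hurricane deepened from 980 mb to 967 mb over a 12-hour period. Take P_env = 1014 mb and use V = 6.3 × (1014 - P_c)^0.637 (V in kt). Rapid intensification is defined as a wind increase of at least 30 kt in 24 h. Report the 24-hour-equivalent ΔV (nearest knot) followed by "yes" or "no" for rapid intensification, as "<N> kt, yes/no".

V₁: ΔP = 34, V ≈ 6.3 × 34^0.637 ≈ 59.55 kt.
V₂: ΔP = 47, V ≈ 6.3 × 47^0.637 ≈ 73.19 kt.
ΔV over 12 h = 13.64 kt → 24 h equivalent = 13.64 × 24/12 ≈ 27.28 kt.
27 kt < 30 kt ⇒ not rapid intensification.

27 kt, no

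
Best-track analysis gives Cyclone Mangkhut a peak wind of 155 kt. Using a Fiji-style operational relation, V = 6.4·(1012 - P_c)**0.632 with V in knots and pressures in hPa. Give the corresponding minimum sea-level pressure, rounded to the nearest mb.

ΔP = (V / 6.4)^(1/0.632) = (155/6.4)^1.582.
155/6.4 = 24.219; 24.219^1.582 ≈ 154.92 mb.
P_c = 1012 − 154.92 = 857.08 ≈ 857 mb.

857 mb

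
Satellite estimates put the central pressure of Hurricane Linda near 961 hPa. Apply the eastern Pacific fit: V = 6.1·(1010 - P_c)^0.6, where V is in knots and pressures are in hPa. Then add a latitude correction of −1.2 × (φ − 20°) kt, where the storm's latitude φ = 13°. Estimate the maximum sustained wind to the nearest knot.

71 kt

ΔP = 1010 − 961 = 49 hPa.
49^0.6 ≈ 10.330.
V ≈ 6.1 × 10.330 ≈ 63.0 kt.
Latitude correction: −1.2 × (13 − 20) = 8.4 kt.
Corrected V ≈ 71.4 kt → 71 kt.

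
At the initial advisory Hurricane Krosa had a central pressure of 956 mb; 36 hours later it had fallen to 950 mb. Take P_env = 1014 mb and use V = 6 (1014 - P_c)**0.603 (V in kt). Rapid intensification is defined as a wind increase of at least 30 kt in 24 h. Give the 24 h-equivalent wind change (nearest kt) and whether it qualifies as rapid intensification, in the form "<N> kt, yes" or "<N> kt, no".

V₁: ΔP = 58, V ≈ 6 × 58^0.603 ≈ 69.42 kt.
V₂: ΔP = 64, V ≈ 6 × 64^0.603 ≈ 73.67 kt.
ΔV over 36 h = 4.25 kt → 24 h equivalent = 4.25 × 24/36 ≈ 2.83 kt.
3 kt < 30 kt ⇒ not rapid intensification.

3 kt, no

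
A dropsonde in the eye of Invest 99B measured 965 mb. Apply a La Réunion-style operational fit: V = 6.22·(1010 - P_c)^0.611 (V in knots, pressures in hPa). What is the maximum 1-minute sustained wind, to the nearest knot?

64 kt

ΔP = 1010 − 965 = 45 mb.
45^0.611 ≈ 10.236.
V ≈ 6.22 × 10.236 ≈ 63.7 kt.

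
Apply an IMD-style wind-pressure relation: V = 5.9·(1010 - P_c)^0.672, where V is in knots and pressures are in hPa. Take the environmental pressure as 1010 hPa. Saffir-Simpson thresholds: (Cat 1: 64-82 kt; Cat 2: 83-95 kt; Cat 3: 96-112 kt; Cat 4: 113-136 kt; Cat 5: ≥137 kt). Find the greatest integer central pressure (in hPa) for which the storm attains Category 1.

975 hPa

Category 1 begins at V = 64 kt.
Required ΔP = (64/5.9)^(1/0.672) = 10.847^1.488 ≈ 34.73 hPa.
P_c ≤ 1010 − 34.73 = 975.27, so the highest integer P_c is 975 hPa.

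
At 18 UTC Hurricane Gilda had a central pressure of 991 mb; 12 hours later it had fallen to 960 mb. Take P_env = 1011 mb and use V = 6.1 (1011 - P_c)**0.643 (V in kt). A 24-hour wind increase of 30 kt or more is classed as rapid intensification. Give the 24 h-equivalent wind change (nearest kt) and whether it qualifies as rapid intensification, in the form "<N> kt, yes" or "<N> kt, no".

69 kt, yes

V₁: ΔP = 20, V ≈ 6.1 × 20^0.643 ≈ 41.87 kt.
V₂: ΔP = 51, V ≈ 6.1 × 51^0.643 ≈ 76.44 kt.
ΔV over 12 h = 34.57 kt → 24 h equivalent = 34.57 × 24/12 ≈ 69.14 kt.
69 kt ≥ 30 kt ⇒ rapid intensification.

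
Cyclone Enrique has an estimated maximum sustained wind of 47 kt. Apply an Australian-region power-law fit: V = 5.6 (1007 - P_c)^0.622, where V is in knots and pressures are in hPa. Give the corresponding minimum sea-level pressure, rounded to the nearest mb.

ΔP = (V / 5.6)^(1/0.622) = (47/5.6)^1.608.
47/5.6 = 8.393; 8.393^1.608 ≈ 30.58 mb.
P_c = 1007 − 30.58 = 976.42 ≈ 976 mb.

976 mb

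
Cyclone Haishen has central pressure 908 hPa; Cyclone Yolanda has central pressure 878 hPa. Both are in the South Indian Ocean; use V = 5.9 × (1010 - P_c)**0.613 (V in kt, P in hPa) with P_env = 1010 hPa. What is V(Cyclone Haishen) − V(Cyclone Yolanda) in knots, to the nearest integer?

Cyclone Haishen: ΔP = 102; V ≈ 5.9 × 102^0.613 ≈ 100.49 kt.
Cyclone Yolanda: ΔP = 132; V ≈ 5.9 × 132^0.613 ≈ 117.70 kt.
Difference ≈ 100.49 − 117.70 = -17.21 → -17 kt.

-17 kt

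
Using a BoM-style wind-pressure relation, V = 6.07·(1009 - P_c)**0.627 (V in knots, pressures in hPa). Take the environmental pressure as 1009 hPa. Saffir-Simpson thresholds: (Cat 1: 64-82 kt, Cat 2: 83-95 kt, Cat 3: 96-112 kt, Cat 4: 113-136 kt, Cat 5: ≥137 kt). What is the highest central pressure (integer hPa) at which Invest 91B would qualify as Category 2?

944 hPa

Category 2 begins at V = 83 kt.
Required ΔP = (83/6.07)^(1/0.627) = 13.674^1.595 ≈ 64.81 hPa.
P_c ≤ 1009 − 64.81 = 944.19, so the highest integer P_c is 944 hPa.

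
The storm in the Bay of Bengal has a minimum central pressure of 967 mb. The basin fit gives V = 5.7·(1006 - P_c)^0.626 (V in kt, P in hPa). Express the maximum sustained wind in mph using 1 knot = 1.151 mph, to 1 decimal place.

65.0 mph

ΔP = 1006 − 967 = 39 mb.
V ≈ 5.7 × 39^0.626 = 5.7 × 9.908 ≈ 56.478 kt.
56.478 × 1.151 ≈ 65.01 mph → 65.0 mph.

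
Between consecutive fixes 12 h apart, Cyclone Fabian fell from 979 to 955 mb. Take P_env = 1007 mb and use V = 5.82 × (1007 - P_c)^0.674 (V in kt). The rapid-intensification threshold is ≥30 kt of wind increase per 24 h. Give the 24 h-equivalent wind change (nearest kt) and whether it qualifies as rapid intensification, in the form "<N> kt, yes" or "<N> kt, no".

57 kt, yes

V₁: ΔP = 28, V ≈ 5.82 × 28^0.674 ≈ 54.99 kt.
V₂: ΔP = 52, V ≈ 5.82 × 52^0.674 ≈ 83.47 kt.
ΔV over 12 h = 28.48 kt → 24 h equivalent = 28.48 × 24/12 ≈ 56.96 kt.
57 kt ≥ 30 kt ⇒ rapid intensification.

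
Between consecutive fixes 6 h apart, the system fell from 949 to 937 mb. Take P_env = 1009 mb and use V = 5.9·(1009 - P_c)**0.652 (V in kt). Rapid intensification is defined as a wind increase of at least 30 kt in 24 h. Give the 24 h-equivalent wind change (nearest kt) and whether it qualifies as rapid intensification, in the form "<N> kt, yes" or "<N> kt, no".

43 kt, yes

V₁: ΔP = 60, V ≈ 5.9 × 60^0.652 ≈ 85.15 kt.
V₂: ΔP = 72, V ≈ 5.9 × 72^0.652 ≈ 95.90 kt.
ΔV over 6 h = 10.75 kt → 24 h equivalent = 10.75 × 24/6 ≈ 43.00 kt.
43 kt ≥ 30 kt ⇒ rapid intensification.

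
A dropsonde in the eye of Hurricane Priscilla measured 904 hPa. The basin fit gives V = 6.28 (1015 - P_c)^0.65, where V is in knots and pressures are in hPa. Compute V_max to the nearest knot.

ΔP = 1015 − 904 = 111 hPa.
111^0.65 ≈ 21.353.
V ≈ 6.28 × 21.353 ≈ 134.1 kt.

134 kt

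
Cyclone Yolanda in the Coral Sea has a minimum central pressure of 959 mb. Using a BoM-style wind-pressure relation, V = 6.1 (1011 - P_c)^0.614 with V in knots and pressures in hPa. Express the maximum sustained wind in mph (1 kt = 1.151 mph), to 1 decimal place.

79.4 mph

ΔP = 1011 − 959 = 52 mb.
V ≈ 6.1 × 52^0.614 = 6.1 × 11.314 ≈ 69.017 kt.
69.017 × 1.151 ≈ 79.44 mph → 79.4 mph.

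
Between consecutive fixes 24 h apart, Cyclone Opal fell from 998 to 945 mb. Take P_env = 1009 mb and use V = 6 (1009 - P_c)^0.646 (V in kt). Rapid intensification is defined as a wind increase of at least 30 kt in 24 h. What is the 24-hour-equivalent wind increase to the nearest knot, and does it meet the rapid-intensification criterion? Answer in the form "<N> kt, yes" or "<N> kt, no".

60 kt, yes

V₁: ΔP = 11, V ≈ 6 × 11^0.646 ≈ 28.24 kt.
V₂: ΔP = 64, V ≈ 6 × 64^0.646 ≈ 88.09 kt.
ΔV over 24 h = 59.85 kt → 24 h equivalent = 59.85 × 24/24 ≈ 59.85 kt.
60 kt ≥ 30 kt ⇒ rapid intensification.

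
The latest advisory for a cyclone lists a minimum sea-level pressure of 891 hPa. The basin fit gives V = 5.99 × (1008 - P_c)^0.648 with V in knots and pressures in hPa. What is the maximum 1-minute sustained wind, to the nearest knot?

ΔP = 1008 − 891 = 117 hPa.
117^0.648 ≈ 21.887.
V ≈ 5.99 × 21.887 ≈ 131.1 kt.

131 kt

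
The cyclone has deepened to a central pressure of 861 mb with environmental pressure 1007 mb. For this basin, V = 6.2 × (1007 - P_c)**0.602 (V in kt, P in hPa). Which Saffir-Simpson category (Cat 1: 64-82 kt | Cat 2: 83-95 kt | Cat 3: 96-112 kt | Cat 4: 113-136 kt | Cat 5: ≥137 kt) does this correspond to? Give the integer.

ΔP = 1007 − 861 = 146 mb.
V ≈ 6.2 × 146^0.602 = 6.2 × 20.09 ≈ 125 kt.
125 kt falls in the Category 4 band.

4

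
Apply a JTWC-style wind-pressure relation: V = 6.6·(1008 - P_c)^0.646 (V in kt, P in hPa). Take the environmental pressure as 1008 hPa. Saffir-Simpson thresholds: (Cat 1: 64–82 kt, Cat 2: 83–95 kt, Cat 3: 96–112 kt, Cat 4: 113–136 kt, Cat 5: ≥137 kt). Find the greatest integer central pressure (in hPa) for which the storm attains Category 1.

Category 1 begins at V = 64 kt.
Required ΔP = (64/6.6)^(1/0.646) = 9.697^1.548 ≈ 33.67 hPa.
P_c ≤ 1008 − 33.67 = 974.33, so the highest integer P_c is 974 hPa.

974 hPa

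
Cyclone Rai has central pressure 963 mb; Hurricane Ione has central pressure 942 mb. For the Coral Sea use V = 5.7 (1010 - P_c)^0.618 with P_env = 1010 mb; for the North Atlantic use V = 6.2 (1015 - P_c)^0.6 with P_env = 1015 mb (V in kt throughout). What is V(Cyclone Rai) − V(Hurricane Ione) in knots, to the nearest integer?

Cyclone Rai: ΔP = 47; V ≈ 5.7 × 47^0.618 ≈ 61.55 kt.
Hurricane Ione: ΔP = 73; V ≈ 6.2 × 73^0.6 ≈ 81.36 kt.
Difference ≈ 61.55 − 81.36 = -19.81 → -20 kt.

-20 kt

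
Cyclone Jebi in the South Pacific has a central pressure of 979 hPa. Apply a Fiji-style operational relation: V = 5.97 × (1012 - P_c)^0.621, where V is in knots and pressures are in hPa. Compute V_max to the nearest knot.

52 kt

ΔP = 1012 − 979 = 33 hPa.
33^0.621 ≈ 8.770.
V ≈ 5.97 × 8.770 ≈ 52.4 kt.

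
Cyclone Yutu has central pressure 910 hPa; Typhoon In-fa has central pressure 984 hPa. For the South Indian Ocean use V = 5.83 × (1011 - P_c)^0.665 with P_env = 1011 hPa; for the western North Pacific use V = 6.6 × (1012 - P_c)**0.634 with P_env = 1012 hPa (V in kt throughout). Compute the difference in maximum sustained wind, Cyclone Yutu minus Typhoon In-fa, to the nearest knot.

71 kt

Cyclone Yutu: ΔP = 101; V ≈ 5.83 × 101^0.665 ≈ 125.47 kt.
Typhoon In-fa: ΔP = 28; V ≈ 6.6 × 28^0.634 ≈ 54.58 kt.
Difference ≈ 125.47 − 54.58 = 70.89 → 71 kt.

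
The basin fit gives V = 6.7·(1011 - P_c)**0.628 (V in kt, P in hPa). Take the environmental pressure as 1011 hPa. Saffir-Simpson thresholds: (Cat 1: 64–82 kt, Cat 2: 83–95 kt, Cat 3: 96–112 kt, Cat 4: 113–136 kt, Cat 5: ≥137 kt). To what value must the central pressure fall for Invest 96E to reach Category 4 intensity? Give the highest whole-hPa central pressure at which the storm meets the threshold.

Category 4 begins at V = 113 kt.
Required ΔP = (113/6.7)^(1/0.628) = 16.866^1.592 ≈ 89.91 hPa.
P_c ≤ 1011 − 89.91 = 921.09, so the highest integer P_c is 921 hPa.

921 hPa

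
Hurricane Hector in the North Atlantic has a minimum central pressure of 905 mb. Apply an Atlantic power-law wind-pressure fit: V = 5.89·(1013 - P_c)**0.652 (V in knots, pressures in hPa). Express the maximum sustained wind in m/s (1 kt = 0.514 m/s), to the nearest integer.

64 m/s

ΔP = 1013 − 905 = 108 mb.
V ≈ 5.89 × 108^0.652 = 5.89 × 21.173 ≈ 124.712 kt.
124.712 × 0.514 ≈ 64.10 m/s → 64 m/s.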